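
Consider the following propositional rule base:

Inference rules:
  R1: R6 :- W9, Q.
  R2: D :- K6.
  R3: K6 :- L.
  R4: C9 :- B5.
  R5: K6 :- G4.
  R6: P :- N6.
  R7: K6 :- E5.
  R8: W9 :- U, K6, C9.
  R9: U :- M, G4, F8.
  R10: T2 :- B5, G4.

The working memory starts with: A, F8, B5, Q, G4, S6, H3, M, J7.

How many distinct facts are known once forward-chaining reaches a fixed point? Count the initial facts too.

[1] R4 [C9 :- B5.]; R5 [K6 :- G4.]; R9 [U :- M, G4, F8.]; R10 [T2 :- B5, G4.]. ⇒ new: C9, K6, U, T2.
[2] R2 [D :- K6.]; R8 [W9 :- U, K6, C9.]. ⇒ new: D, W9.
[3] R1 [R6 :- W9, Q.]. ⇒ new: R6.
Closure: {A, B5, C9, D, F8, G4, H3, J7, K6, M, Q, R6, S6, T2, U, W9} — 16 facts.

16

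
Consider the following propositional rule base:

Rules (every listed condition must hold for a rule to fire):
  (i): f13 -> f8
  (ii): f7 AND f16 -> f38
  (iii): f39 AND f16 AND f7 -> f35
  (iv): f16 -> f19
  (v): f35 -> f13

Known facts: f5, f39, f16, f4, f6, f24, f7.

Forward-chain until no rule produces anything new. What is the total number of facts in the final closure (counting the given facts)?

Round 1: (ii) [f7 AND f16 -> f38]; (iii) [f39 AND f16 AND f7 -> f35]; (iv) [f16 -> f19]. New: f38, f35, f19.
Round 2: (v) [f35 -> f13]. New: f13.
Round 3: (i) [f13 -> f8]. New: f8.
Closure: {f13, f16, f19, f24, f35, f38, f39, f4, f5, f6, f7, f8} — 12 facts.

12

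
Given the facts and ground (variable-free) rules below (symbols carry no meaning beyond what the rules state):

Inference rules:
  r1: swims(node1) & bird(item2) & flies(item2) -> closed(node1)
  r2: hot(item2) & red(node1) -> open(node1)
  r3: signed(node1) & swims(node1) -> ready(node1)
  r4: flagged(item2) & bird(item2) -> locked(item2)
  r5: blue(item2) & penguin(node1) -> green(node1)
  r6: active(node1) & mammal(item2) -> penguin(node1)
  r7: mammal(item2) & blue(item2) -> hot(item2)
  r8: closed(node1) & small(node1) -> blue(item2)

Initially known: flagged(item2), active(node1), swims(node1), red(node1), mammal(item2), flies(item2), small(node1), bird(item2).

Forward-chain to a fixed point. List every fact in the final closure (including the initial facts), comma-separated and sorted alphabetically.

active(node1), bird(item2), blue(item2), closed(node1), flagged(item2), flies(item2), green(node1), hot(item2), locked(item2), mammal(item2), open(node1), penguin(node1), red(node1), small(node1), swims(node1)

Round 1 — r1, r4, r6, derive closed(node1), locked(item2), penguin(node1).
Round 2 — r8, derive blue(item2).
Round 3 — r5, r7, derive green(node1), hot(item2).
Round 4 — r2, derive open(node1).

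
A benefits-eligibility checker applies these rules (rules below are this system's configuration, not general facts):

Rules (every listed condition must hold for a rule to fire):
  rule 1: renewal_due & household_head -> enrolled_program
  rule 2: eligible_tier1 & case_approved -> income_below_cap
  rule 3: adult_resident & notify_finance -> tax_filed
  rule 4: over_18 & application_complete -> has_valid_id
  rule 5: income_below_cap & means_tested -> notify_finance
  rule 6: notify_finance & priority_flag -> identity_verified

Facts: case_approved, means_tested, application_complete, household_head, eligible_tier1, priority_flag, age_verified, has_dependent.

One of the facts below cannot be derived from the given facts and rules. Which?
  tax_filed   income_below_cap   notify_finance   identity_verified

tax_filed

[1] rule 2 [eligible_tier1 & case_approved -> income_below_cap]. ⇒ new: income_below_cap.
[2] rule 5 [income_below_cap & means_tested -> notify_finance]. ⇒ new: notify_finance.
[3] rule 6 [notify_finance & priority_flag -> identity_verified]. ⇒ new: identity_verified.
Derived: identity_verified (round 3), income_below_cap (round 1), notify_finance (round 2). tax_filed never appears in any round.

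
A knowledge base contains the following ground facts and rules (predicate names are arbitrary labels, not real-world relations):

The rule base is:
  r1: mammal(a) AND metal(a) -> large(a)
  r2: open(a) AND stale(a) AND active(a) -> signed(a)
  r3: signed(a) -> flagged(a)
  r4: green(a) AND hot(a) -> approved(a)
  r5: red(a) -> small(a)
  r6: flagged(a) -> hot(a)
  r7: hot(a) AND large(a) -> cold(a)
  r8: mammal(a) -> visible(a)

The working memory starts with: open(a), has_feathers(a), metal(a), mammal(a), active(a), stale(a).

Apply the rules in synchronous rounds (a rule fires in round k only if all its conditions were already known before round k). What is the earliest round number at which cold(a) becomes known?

4

Round 1: r1 [mammal(a) AND metal(a) -> large(a)]; r2 [open(a) AND stale(a) AND active(a) -> signed(a)]; r8 [mammal(a) -> visible(a)]. Adds large(a), signed(a), visible(a).
Round 2: r3 [signed(a) -> flagged(a)]. Adds flagged(a).
Round 3: r6 [flagged(a) -> hot(a)]. Adds hot(a).
Round 4: r7 [hot(a) AND large(a) -> cold(a)]. Adds cold(a).
cold(a) first appears in round 4.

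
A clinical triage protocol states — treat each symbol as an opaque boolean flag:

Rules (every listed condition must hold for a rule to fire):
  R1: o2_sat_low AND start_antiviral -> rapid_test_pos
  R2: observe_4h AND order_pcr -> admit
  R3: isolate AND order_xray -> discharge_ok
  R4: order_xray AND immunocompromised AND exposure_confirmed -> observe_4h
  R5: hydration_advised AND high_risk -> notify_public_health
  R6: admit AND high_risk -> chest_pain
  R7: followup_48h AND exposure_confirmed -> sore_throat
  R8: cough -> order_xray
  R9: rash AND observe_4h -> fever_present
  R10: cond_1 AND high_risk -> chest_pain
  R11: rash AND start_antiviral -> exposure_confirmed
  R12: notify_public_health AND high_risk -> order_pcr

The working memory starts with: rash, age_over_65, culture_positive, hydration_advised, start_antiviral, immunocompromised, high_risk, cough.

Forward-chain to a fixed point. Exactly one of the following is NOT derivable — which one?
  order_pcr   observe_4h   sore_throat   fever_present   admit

sore_throat

Round 1: R5 [hydration_advised AND high_risk -> notify_public_health]; R8 [cough -> order_xray]; R11 [rash AND start_antiviral -> exposure_confirmed]. Adds notify_public_health, order_xray, exposure_confirmed.
Round 2: R4 [order_xray AND immunocompromised AND exposure_confirmed -> observe_4h]; R12 [notify_public_health AND high_risk -> order_pcr]. Adds observe_4h, order_pcr.
Round 3: R2 [observe_4h AND order_pcr -> admit]; R9 [rash AND observe_4h -> fever_present]. Adds admit, fever_present.
Round 4: R6 [admit AND high_risk -> chest_pain]. Adds chest_pain.
Derived: admit (round 3), observe_4h (round 2), order_pcr (round 2), fever_present (round 3). sore_throat never appears in any round.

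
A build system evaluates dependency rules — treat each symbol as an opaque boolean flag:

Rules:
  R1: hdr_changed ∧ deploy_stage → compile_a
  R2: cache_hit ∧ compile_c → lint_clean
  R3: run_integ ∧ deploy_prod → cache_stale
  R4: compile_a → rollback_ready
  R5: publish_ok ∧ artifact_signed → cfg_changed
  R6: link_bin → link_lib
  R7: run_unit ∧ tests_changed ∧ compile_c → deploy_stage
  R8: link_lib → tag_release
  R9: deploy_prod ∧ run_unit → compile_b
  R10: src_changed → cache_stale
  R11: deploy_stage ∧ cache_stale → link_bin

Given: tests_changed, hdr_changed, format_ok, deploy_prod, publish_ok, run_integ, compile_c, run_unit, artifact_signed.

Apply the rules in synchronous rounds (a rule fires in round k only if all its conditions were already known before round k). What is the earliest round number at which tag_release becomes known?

Round 1: R3 [run_integ ∧ deploy_prod → cache_stale]; R5 [publish_ok ∧ artifact_signed → cfg_changed]; R7 [run_unit ∧ tests_changed ∧ compile_c → deploy_stage]; R9 [deploy_prod ∧ run_unit → compile_b]. New: cache_stale, cfg_changed, deploy_stage, compile_b.
Round 2: R1 [hdr_changed ∧ deploy_stage → compile_a]; R11 [deploy_stage ∧ cache_stale → link_bin]. New: compile_a, link_bin.
Round 3: R4 [compile_a → rollback_ready]; R6 [link_bin → link_lib]. New: rollback_ready, link_lib.
Round 4: R8 [link_lib → tag_release]. New: tag_release.
tag_release first appears in round 4.

4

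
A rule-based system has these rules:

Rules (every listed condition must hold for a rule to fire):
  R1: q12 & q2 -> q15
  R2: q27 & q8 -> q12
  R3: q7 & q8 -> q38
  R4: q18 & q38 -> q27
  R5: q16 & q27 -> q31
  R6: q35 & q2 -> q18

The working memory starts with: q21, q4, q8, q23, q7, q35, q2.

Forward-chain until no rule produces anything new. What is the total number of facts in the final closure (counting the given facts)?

12

Round 1: R3 [q7 & q8 -> q38]; R6 [q35 & q2 -> q18]. Adds q38, q18.
Round 2: R4 [q18 & q38 -> q27]. Adds q27.
Round 3: R2 [q27 & q8 -> q12]. Adds q12.
Round 4: R1 [q12 & q2 -> q15]. Adds q15.
Closure: {q12, q15, q18, q2, q21, q23, q27, q35, q38, q4, q7, q8} — 12 facts.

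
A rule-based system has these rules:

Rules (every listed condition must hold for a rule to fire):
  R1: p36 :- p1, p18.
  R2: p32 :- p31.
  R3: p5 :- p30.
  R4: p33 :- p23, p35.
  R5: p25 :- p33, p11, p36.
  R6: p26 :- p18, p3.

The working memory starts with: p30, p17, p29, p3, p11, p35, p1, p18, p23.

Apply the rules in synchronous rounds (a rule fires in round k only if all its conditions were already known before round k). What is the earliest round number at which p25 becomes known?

2

Round 1: R1 [p36 :- p1, p18.]; R3 [p5 :- p30.]; R4 [p33 :- p23, p35.]; R6 [p26 :- p18, p3.]. New: p36, p5, p33, p26.
Round 2: R5 [p25 :- p33, p11, p36.]. New: p25.
p25 first appears in round 2.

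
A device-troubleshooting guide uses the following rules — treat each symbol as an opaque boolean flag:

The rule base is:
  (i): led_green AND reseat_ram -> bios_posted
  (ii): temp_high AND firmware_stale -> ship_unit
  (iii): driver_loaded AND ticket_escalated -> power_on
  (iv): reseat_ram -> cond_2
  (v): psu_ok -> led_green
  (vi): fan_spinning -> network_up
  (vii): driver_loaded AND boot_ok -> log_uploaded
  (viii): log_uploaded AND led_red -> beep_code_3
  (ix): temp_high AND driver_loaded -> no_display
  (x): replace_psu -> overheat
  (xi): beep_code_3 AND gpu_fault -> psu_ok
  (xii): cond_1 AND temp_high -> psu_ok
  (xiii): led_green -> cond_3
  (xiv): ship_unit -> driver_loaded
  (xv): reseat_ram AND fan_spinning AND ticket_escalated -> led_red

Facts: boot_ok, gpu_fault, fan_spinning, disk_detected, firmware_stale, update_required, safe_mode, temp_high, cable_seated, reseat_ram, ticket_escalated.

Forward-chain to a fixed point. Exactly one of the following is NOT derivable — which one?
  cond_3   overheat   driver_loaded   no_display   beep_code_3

Round 1 fires (ii), (iv), (vi), (xv), giving ship_unit, cond_2, network_up, led_red.
Round 2 fires (xiv), giving driver_loaded.
Round 3 fires (iii), (vii), (ix), giving power_on, log_uploaded, no_display.
Round 4 fires (viii), giving beep_code_3.
Round 5 fires (xi), giving psu_ok.
Round 6 fires (v), giving led_green.
Round 7 fires (i), (xiii), giving bios_posted, cond_3.
Derived: cond_3 (round 7), beep_code_3 (round 4), no_display (round 3), driver_loaded (round 2). overheat never appears in any round.

overheat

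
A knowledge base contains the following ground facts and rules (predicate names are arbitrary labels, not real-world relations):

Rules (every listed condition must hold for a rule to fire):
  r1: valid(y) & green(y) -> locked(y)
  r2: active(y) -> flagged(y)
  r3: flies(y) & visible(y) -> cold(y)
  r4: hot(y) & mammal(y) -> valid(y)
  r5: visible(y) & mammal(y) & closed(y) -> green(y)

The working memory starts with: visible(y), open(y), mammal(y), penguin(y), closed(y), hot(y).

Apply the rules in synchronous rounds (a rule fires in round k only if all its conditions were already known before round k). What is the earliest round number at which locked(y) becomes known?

Round 1 — r4, r5, derive valid(y), green(y).
Round 2 — r1, derive locked(y).
locked(y) first appears in round 2.

2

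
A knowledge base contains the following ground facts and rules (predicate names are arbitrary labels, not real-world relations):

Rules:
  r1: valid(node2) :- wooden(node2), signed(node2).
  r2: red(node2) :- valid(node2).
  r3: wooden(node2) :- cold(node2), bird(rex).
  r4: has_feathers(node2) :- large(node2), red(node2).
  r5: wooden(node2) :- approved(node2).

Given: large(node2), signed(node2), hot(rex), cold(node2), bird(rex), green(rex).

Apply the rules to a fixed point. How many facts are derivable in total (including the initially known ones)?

10

Round 1 — r3, derive wooden(node2).
Round 2 — r1, derive valid(node2).
Round 3 — r2, derive red(node2).
Round 4 — r4, derive has_feathers(node2).
Closure: {bird(rex), cold(node2), green(rex), has_feathers(node2), hot(rex), large(node2), red(node2), signed(node2), valid(node2), wooden(node2)} — 10 facts.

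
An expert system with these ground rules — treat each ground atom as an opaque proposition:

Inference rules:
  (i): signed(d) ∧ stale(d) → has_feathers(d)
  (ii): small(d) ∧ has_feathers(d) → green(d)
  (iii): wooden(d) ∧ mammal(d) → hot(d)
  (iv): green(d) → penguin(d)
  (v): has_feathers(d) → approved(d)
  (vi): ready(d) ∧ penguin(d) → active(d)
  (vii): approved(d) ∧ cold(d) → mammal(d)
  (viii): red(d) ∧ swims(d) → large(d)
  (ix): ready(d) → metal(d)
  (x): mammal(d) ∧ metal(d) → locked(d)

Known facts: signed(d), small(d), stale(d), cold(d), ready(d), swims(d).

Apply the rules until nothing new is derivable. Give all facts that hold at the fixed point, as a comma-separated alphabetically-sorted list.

active(d), approved(d), cold(d), green(d), has_feathers(d), locked(d), mammal(d), metal(d), penguin(d), ready(d), signed(d), small(d), stale(d), swims(d)

Round 1: (i) [signed(d) ∧ stale(d) → has_feathers(d)]; (ix) [ready(d) → metal(d)]. Adds has_feathers(d), metal(d).
Round 2: (ii) [small(d) ∧ has_feathers(d) → green(d)]; (v) [has_feathers(d) → approved(d)]. Adds green(d), approved(d).
Round 3: (iv) [green(d) → penguin(d)]; (vii) [approved(d) ∧ cold(d) → mammal(d)]. Adds penguin(d), mammal(d).
Round 4: (vi) [ready(d) ∧ penguin(d) → active(d)]; (x) [mammal(d) ∧ metal(d) → locked(d)]. Adds active(d), locked(d).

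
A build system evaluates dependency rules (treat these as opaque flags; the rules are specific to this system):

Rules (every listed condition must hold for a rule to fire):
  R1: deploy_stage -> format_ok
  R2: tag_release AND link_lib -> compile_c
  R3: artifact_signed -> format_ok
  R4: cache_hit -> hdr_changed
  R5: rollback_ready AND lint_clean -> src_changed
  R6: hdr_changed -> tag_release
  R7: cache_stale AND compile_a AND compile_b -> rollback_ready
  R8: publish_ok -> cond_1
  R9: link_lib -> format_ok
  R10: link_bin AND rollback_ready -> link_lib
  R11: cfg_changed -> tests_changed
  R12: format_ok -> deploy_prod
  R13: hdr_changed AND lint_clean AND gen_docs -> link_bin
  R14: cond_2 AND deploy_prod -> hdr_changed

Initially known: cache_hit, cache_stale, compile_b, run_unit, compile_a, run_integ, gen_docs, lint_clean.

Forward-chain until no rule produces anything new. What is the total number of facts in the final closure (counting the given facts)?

Round 1: R4 [cache_hit -> hdr_changed]; R7 [cache_stale AND compile_a AND compile_b -> rollback_ready]. New: hdr_changed, rollback_ready.
Round 2: R5 [rollback_ready AND lint_clean -> src_changed]; R6 [hdr_changed -> tag_release]; R13 [hdr_changed AND lint_clean AND gen_docs -> link_bin]. New: src_changed, tag_release, link_bin.
Round 3: R10 [link_bin AND rollback_ready -> link_lib]. New: link_lib.
Round 4: R2 [tag_release AND link_lib -> compile_c]; R9 [link_lib -> format_ok]. New: compile_c, format_ok.
Round 5: R12 [format_ok -> deploy_prod]. New: deploy_prod.
Closure: {cache_hit, cache_stale, compile_a, compile_b, compile_c, deploy_prod, format_ok, gen_docs, hdr_changed, link_bin, link_lib, lint_clean, rollback_ready, run_integ, run_unit, src_changed, tag_release} — 17 facts.

17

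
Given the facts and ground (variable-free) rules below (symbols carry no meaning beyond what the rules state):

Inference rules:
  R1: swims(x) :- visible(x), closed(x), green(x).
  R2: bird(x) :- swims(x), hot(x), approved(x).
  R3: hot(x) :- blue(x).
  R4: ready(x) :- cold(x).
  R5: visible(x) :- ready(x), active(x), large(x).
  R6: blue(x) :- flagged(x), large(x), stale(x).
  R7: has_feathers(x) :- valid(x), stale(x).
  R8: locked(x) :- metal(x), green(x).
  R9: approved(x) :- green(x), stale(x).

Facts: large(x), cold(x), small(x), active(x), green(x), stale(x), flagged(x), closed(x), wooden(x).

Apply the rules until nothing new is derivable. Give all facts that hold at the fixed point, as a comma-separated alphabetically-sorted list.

Round 1 — R4, R6, R9, derive ready(x), blue(x), approved(x).
Round 2 — R3, R5, derive hot(x), visible(x).
Round 3 — R1, derive swims(x).
Round 4 — R2, derive bird(x).

active(x), approved(x), bird(x), blue(x), closed(x), cold(x), flagged(x), green(x), hot(x), large(x), ready(x), small(x), stale(x), swims(x), visible(x), wooden(x)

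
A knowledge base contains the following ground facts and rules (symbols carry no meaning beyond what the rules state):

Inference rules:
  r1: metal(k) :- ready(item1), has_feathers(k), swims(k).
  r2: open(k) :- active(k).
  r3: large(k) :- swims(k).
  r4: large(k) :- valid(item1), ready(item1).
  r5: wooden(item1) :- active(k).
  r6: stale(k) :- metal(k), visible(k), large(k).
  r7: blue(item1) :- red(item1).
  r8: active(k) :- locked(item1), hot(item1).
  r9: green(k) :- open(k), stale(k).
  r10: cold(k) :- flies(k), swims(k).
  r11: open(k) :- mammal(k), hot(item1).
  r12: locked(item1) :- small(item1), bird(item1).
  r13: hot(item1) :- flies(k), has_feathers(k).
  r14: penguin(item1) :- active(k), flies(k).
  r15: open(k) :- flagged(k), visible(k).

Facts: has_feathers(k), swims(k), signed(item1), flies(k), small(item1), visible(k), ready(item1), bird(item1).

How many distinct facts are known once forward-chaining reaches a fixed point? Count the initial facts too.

Round 1: r1 [metal(k) :- ready(item1), has_feathers(k), swims(k).]; r3 [large(k) :- swims(k).]; r10 [cold(k) :- flies(k), swims(k).]; r12 [locked(item1) :- small(item1), bird(item1).]; r13 [hot(item1) :- flies(k), has_feathers(k).]. New: metal(k), large(k), cold(k), locked(item1), hot(item1).
Round 2: r6 [stale(k) :- metal(k), visible(k), large(k).]; r8 [active(k) :- locked(item1), hot(item1).]. New: stale(k), active(k).
Round 3: r2 [open(k) :- active(k).]; r5 [wooden(item1) :- active(k).]; r14 [penguin(item1) :- active(k), flies(k).]. New: open(k), wooden(item1), penguin(item1).
Round 4: r9 [green(k) :- open(k), stale(k).]. New: green(k).
Closure: {active(k), bird(item1), cold(k), flies(k), green(k), has_feathers(k), hot(item1), large(k), locked(item1), metal(k), open(k), penguin(item1), ready(item1), signed(item1), small(item1), stale(k), swims(k), visible(k), wooden(item1)} — 19 facts.

19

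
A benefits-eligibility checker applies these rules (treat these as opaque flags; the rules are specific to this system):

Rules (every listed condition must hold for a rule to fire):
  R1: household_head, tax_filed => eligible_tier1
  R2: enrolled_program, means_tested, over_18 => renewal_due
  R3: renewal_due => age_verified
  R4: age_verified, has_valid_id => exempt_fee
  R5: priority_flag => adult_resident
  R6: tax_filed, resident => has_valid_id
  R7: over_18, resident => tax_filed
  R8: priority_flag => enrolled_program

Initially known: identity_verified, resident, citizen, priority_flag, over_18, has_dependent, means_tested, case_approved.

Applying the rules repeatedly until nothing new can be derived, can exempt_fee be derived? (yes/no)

yes

Round 1 — R5, R7, R8, derive adult_resident, tax_filed, enrolled_program.
Round 2 — R2, R6, derive renewal_due, has_valid_id.
Round 3 — R3, derive age_verified.
Round 4 — R4, derive exempt_fee.
exempt_fee appears in round 4, so it is derivable.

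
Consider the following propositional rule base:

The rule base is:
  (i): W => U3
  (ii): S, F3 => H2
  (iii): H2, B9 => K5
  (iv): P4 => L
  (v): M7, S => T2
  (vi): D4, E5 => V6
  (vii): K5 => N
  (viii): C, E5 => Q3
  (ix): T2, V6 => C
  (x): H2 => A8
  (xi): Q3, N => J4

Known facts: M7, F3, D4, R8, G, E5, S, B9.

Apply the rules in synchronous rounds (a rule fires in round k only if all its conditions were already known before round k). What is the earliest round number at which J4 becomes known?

Round 1 — (ii), (v), (vi), derive H2, T2, V6.
Round 2 — (iii), (ix), (x), derive K5, C, A8.
Round 3 — (vii), (viii), derive N, Q3.
Round 4 — (xi), derive J4.
J4 first appears in round 4.

4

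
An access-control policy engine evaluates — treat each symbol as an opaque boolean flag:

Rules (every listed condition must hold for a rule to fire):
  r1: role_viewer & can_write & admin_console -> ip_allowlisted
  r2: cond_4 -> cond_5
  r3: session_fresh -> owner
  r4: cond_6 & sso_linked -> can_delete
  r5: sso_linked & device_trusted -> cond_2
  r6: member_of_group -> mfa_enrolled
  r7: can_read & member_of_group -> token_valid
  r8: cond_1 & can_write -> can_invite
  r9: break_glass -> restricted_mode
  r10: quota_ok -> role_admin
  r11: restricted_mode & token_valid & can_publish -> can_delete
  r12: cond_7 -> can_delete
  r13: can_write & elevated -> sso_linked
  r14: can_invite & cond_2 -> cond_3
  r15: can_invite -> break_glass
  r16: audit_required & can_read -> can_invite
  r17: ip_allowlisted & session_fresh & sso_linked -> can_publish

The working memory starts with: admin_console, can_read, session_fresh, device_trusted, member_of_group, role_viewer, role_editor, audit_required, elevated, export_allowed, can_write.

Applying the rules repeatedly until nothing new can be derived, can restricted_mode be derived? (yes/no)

Round 1 — r1, r3, r6, r7, r13, r16, derive ip_allowlisted, owner, mfa_enrolled, token_valid, sso_linked, can_invite.
Round 2 — r5, r15, r17, derive cond_2, break_glass, can_publish.
Round 3 — r9, r14, derive restricted_mode, cond_3.
Round 4 — r11, derive can_delete.
restricted_mode appears in round 3, so it is derivable.

yes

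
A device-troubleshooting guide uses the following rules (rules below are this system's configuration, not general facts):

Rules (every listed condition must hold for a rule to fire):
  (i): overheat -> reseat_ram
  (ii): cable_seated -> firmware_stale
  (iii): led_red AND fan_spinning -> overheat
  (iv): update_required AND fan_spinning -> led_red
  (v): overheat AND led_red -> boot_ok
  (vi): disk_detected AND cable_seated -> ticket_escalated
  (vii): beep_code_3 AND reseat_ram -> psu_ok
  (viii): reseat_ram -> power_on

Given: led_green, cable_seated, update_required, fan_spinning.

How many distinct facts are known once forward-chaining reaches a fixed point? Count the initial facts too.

10

Round 1: (ii) [cable_seated -> firmware_stale]; (iv) [update_required AND fan_spinning -> led_red]. Adds firmware_stale, led_red.
Round 2: (iii) [led_red AND fan_spinning -> overheat]. Adds overheat.
Round 3: (i) [overheat -> reseat_ram]; (v) [overheat AND led_red -> boot_ok]. Adds reseat_ram, boot_ok.
Round 4: (viii) [reseat_ram -> power_on]. Adds power_on.
Closure: {boot_ok, cable_seated, fan_spinning, firmware_stale, led_green, led_red, overheat, power_on, reseat_ram, update_required} — 10 facts.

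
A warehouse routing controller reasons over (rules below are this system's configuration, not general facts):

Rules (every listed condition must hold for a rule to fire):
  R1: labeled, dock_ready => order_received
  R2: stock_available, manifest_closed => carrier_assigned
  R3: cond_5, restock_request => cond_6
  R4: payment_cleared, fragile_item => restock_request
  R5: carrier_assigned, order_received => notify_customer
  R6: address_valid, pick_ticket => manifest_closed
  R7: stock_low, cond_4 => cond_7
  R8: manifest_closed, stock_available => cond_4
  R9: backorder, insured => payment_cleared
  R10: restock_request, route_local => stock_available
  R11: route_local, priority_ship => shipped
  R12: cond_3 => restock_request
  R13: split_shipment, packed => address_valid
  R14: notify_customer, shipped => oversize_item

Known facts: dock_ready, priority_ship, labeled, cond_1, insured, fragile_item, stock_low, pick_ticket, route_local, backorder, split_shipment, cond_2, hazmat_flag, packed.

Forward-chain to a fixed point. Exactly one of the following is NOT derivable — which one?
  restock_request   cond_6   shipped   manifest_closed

cond_6

Round 1: R1 [labeled, dock_ready => order_received]; R9 [backorder, insured => payment_cleared]; R11 [route_local, priority_ship => shipped]; R13 [split_shipment, packed => address_valid]. New: order_received, payment_cleared, shipped, address_valid.
Round 2: R4 [payment_cleared, fragile_item => restock_request]; R6 [address_valid, pick_ticket => manifest_closed]. New: restock_request, manifest_closed.
Round 3: R10 [restock_request, route_local => stock_available]. New: stock_available.
Round 4: R2 [stock_available, manifest_closed => carrier_assigned]; R8 [manifest_closed, stock_available => cond_4]. New: carrier_assigned, cond_4.
Round 5: R5 [carrier_assigned, order_received => notify_customer]; R7 [stock_low, cond_4 => cond_7]. New: notify_customer, cond_7.
Round 6: R14 [notify_customer, shipped => oversize_item]. New: oversize_item.
Derived: restock_request (round 2), manifest_closed (round 2), shipped (round 1). cond_6 never appears in any round.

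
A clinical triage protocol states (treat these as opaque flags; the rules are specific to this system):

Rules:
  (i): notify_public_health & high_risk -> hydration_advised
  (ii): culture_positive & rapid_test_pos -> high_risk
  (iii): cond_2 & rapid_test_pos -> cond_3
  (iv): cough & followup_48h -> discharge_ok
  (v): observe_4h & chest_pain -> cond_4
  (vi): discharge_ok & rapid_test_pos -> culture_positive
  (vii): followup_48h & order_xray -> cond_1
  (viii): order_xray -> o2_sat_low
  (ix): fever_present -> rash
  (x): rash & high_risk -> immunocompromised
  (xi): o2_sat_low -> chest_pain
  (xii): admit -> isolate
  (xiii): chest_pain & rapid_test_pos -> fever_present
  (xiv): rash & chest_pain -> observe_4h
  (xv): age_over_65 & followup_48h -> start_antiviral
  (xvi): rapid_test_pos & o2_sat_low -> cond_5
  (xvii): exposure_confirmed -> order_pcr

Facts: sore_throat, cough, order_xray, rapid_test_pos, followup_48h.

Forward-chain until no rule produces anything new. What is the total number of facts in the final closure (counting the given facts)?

17

Round 1 fires (iv), (vii), (viii), giving discharge_ok, cond_1, o2_sat_low.
Round 2 fires (vi), (xi), (xvi), giving culture_positive, chest_pain, cond_5.
Round 3 fires (ii), (xiii), giving high_risk, fever_present.
Round 4 fires (ix), giving rash.
Round 5 fires (x), (xiv), giving immunocompromised, observe_4h.
Round 6 fires (v), giving cond_4.
Closure: {chest_pain, cond_1, cond_4, cond_5, cough, culture_positive, discharge_ok, fever_present, followup_48h, high_risk, immunocompromised, o2_sat_low, observe_4h, order_xray, rapid_test_pos, rash, sore_throat} — 17 facts.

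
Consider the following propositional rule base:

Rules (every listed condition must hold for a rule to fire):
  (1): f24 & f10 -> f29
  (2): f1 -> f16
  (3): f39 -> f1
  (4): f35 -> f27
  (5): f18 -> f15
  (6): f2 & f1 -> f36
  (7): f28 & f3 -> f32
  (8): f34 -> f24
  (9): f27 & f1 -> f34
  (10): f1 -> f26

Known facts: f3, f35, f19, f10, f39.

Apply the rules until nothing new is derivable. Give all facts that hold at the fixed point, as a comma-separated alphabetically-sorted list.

f1, f10, f16, f19, f24, f26, f27, f29, f3, f34, f35, f39

Round 1: (3) [f39 -> f1]; (4) [f35 -> f27]. Adds f1, f27.
Round 2: (2) [f1 -> f16]; (9) [f27 & f1 -> f34]; (10) [f1 -> f26]. Adds f16, f34, f26.
Round 3: (8) [f34 -> f24]. Adds f24.
Round 4: (1) [f24 & f10 -> f29]. Adds f29.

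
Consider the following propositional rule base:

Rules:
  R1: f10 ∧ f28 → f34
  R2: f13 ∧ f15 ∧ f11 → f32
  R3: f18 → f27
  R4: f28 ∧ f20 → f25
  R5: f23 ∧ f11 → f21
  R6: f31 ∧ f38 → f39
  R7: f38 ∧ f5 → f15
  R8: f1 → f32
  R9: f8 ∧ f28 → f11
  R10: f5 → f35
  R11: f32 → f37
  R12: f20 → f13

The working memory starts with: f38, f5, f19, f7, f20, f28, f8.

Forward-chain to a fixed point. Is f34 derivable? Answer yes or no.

no

Round 1: R4 [f28 ∧ f20 → f25]; R7 [f38 ∧ f5 → f15]; R9 [f8 ∧ f28 → f11]; R10 [f5 → f35]; R12 [f20 → f13]. Adds f25, f15, f11, f35, f13.
Round 2: R2 [f13 ∧ f15 ∧ f11 → f32]. Adds f32.
Round 3: R11 [f32 → f37]. Adds f37.
Fixed point reached. f34 is concluded only by R1; R1 needs f10 (never derived).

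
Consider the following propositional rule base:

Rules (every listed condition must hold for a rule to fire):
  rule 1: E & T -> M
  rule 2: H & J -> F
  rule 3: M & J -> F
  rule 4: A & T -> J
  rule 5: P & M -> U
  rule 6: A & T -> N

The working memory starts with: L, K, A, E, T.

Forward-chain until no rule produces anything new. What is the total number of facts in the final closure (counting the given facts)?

Round 1 fires rule 1, rule 4, rule 6, giving M, J, N.
Round 2 fires rule 3, giving F.
Closure: {A, E, F, J, K, L, M, N, T} — 9 facts.

9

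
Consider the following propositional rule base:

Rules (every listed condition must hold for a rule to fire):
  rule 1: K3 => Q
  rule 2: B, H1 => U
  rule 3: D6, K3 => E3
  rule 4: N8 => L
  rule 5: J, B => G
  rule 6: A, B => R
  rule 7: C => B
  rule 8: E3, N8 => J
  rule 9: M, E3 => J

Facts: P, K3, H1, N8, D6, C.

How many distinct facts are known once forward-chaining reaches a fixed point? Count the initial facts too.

[1] rule 1 [K3 => Q]; rule 3 [D6, K3 => E3]; rule 4 [N8 => L]; rule 7 [C => B]. ⇒ new: Q, E3, L, B.
[2] rule 2 [B, H1 => U]; rule 8 [E3, N8 => J]. ⇒ new: U, J.
[3] rule 5 [J, B => G]. ⇒ new: G.
Closure: {B, C, D6, E3, G, H1, J, K3, L, N8, P, Q, U} — 13 facts.

13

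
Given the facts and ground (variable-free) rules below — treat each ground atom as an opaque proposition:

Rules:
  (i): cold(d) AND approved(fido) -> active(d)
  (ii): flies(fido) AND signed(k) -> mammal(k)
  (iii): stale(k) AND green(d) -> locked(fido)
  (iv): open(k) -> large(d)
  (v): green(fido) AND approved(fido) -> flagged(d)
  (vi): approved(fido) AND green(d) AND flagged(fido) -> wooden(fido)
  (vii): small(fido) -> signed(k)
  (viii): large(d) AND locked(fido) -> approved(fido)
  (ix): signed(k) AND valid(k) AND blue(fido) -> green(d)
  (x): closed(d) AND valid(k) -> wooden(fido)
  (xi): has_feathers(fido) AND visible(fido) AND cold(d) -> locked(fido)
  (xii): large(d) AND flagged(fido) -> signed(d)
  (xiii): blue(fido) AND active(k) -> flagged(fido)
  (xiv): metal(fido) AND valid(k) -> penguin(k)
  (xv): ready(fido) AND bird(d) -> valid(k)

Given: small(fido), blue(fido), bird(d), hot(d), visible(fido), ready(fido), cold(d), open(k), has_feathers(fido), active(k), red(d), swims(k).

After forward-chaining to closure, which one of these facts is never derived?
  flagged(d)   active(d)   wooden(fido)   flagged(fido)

flagged(d)

Round 1: (iv) [open(k) -> large(d)]; (vii) [small(fido) -> signed(k)]; (xi) [has_feathers(fido) AND visible(fido) AND cold(d) -> locked(fido)]; (xiii) [blue(fido) AND active(k) -> flagged(fido)]; (xv) [ready(fido) AND bird(d) -> valid(k)]. New: large(d), signed(k), locked(fido), flagged(fido), valid(k).
Round 2: (viii) [large(d) AND locked(fido) -> approved(fido)]; (ix) [signed(k) AND valid(k) AND blue(fido) -> green(d)]; (xii) [large(d) AND flagged(fido) -> signed(d)]. New: approved(fido), green(d), signed(d).
Round 3: (i) [cold(d) AND approved(fido) -> active(d)]; (vi) [approved(fido) AND green(d) AND flagged(fido) -> wooden(fido)]. New: active(d), wooden(fido).
Derived: active(d) (round 3), wooden(fido) (round 3), flagged(fido) (round 1). flagged(d) never appears in any round.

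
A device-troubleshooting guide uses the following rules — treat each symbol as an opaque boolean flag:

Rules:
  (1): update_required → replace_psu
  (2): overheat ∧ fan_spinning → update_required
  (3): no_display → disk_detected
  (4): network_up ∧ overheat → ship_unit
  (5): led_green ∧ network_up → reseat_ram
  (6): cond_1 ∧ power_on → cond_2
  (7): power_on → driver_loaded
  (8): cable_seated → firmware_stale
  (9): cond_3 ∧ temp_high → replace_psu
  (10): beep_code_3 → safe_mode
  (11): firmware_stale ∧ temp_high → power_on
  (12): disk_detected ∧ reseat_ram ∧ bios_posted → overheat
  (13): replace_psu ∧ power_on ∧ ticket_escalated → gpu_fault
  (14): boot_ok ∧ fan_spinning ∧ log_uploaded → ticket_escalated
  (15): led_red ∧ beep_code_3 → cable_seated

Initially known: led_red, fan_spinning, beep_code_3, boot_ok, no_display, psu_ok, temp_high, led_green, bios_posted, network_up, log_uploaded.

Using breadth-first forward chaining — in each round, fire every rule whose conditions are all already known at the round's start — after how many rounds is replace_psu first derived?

4

Round 1: (3) [no_display → disk_detected]; (5) [led_green ∧ network_up → reseat_ram]; (10) [beep_code_3 → safe_mode]; (14) [boot_ok ∧ fan_spinning ∧ log_uploaded → ticket_escalated]; (15) [led_red ∧ beep_code_3 → cable_seated]. Adds disk_detected, reseat_ram, safe_mode, ticket_escalated, cable_seated.
Round 2: (8) [cable_seated → firmware_stale]; (12) [disk_detected ∧ reseat_ram ∧ bios_posted → overheat]. Adds firmware_stale, overheat.
Round 3: (2) [overheat ∧ fan_spinning → update_required]; (4) [network_up ∧ overheat → ship_unit]; (11) [firmware_stale ∧ temp_high → power_on]. Adds update_required, ship_unit, power_on.
Round 4: (1) [update_required → replace_psu]; (7) [power_on → driver_loaded]. Adds replace_psu, driver_loaded.
replace_psu first appears in round 4.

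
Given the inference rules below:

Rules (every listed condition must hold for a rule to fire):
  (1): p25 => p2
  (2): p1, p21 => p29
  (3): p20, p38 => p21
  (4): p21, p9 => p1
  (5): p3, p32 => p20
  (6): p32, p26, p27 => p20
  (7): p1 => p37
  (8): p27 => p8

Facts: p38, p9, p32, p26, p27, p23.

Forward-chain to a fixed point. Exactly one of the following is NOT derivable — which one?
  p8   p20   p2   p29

p2

[1] (6) [p32, p26, p27 => p20]; (8) [p27 => p8]. ⇒ new: p20, p8.
[2] (3) [p20, p38 => p21]. ⇒ new: p21.
[3] (4) [p21, p9 => p1]. ⇒ new: p1.
[4] (2) [p1, p21 => p29]; (7) [p1 => p37]. ⇒ new: p29, p37.
Derived: p8 (round 1), p29 (round 4), p20 (round 1). p2 never appears in any round.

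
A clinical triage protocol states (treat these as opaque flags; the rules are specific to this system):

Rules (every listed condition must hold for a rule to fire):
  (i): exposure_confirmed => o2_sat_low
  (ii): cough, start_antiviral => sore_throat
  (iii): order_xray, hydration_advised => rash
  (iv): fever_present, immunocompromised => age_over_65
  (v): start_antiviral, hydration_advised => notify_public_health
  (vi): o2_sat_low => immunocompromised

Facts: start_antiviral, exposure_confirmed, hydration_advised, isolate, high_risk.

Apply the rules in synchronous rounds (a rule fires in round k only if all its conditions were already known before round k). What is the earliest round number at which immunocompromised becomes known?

Round 1 fires (i), (v), giving o2_sat_low, notify_public_health.
Round 2 fires (vi), giving immunocompromised.
immunocompromised first appears in round 2.

2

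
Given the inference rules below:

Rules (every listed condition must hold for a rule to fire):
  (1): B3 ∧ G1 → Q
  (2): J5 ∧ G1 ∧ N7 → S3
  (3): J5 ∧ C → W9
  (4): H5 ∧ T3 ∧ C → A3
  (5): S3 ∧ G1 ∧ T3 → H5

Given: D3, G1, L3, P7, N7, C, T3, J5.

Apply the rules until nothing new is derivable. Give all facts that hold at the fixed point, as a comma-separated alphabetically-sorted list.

Round 1: (2) [J5 ∧ G1 ∧ N7 → S3]; (3) [J5 ∧ C → W9]. New: S3, W9.
Round 2: (5) [S3 ∧ G1 ∧ T3 → H5]. New: H5.
Round 3: (4) [H5 ∧ T3 ∧ C → A3]. New: A3.

A3, C, D3, G1, H5, J5, L3, N7, P7, S3, T3, W9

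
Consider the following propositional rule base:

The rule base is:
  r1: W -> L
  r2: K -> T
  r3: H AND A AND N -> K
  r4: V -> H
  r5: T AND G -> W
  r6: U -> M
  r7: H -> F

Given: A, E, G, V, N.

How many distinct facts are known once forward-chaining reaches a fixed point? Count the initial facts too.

11

Round 1: r4 [V -> H]. Adds H.
Round 2: r3 [H AND A AND N -> K]; r7 [H -> F]. Adds K, F.
Round 3: r2 [K -> T]. Adds T.
Round 4: r5 [T AND G -> W]. Adds W.
Round 5: r1 [W -> L]. Adds L.
Closure: {A, E, F, G, H, K, L, N, T, V, W} — 11 facts.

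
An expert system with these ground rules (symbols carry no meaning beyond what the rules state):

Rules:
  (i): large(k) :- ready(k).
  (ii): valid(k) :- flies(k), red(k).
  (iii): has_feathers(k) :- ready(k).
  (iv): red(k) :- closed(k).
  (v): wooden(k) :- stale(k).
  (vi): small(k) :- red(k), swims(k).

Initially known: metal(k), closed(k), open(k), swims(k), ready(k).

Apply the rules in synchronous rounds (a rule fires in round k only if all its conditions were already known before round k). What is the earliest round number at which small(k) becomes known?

Round 1 fires (i), (iii), (iv), giving large(k), has_feathers(k), red(k).
Round 2 fires (vi), giving small(k).
small(k) first appears in round 2.

2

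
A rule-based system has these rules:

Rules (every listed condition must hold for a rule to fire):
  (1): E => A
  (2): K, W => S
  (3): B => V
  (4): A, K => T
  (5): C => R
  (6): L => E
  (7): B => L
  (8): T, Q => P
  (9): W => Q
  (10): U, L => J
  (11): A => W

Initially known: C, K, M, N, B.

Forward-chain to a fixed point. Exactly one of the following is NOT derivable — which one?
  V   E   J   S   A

Round 1: (3) [B => V]; (5) [C => R]; (7) [B => L]. Adds V, R, L.
Round 2: (6) [L => E]. Adds E.
Round 3: (1) [E => A]. Adds A.
Round 4: (4) [A, K => T]; (11) [A => W]. Adds T, W.
Round 5: (2) [K, W => S]; (9) [W => Q]. Adds S, Q.
Round 6: (8) [T, Q => P]. Adds P.
Derived: V (round 1), A (round 3), S (round 5), E (round 2). J never appears in any round.

J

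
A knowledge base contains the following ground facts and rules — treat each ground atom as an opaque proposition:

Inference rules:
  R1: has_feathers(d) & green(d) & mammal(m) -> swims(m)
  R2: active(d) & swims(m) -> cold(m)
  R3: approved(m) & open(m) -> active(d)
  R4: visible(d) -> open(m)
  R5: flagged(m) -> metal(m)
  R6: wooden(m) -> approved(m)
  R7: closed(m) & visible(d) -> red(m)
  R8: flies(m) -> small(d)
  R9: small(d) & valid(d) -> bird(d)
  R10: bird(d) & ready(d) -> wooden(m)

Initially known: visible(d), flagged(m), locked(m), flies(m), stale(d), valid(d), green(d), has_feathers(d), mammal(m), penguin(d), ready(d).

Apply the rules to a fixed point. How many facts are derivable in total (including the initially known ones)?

[1] R1 [has_feathers(d) & green(d) & mammal(m) -> swims(m)]; R4 [visible(d) -> open(m)]; R5 [flagged(m) -> metal(m)]; R8 [flies(m) -> small(d)]. ⇒ new: swims(m), open(m), metal(m), small(d).
[2] R9 [small(d) & valid(d) -> bird(d)]. ⇒ new: bird(d).
[3] R10 [bird(d) & ready(d) -> wooden(m)]. ⇒ new: wooden(m).
[4] R6 [wooden(m) -> approved(m)]. ⇒ new: approved(m).
[5] R3 [approved(m) & open(m) -> active(d)]. ⇒ new: active(d).
[6] R2 [active(d) & swims(m) -> cold(m)]. ⇒ new: cold(m).
Closure: {active(d), approved(m), bird(d), cold(m), flagged(m), flies(m), green(d), has_feathers(d), locked(m), mammal(m), metal(m), open(m), penguin(d), ready(d), small(d), stale(d), swims(m), valid(d), visible(d), wooden(m)} — 20 facts.

20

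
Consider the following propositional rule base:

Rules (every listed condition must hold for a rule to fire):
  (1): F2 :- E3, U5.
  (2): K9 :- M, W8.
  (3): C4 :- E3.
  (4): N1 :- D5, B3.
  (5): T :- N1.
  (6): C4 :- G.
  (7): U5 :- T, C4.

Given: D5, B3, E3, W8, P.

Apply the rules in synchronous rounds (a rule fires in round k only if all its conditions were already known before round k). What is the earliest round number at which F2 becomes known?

Round 1: (3) [C4 :- E3.]; (4) [N1 :- D5, B3.]. New: C4, N1.
Round 2: (5) [T :- N1.]. New: T.
Round 3: (7) [U5 :- T, C4.]. New: U5.
Round 4: (1) [F2 :- E3, U5.]. New: F2.
F2 first appears in round 4.

4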